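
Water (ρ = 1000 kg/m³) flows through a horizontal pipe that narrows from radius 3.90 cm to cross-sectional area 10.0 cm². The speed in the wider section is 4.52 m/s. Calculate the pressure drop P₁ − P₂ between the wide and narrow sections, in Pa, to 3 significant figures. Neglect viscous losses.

By continuity, v₂ = v₁·A₁/A₂ = 4.52·(47.8/10.0) = 21.6 m/s.
The pipe is horizontal, so Bernoulli reduces to P₁ + ½ρv₁² = P₂ + ½ρv₂².
P₁ − P₂ = ½·1000·(21.6² − 4.52²) = ½·1000·446 = 223000 Pa.

ΔP ≈ 223000 Pa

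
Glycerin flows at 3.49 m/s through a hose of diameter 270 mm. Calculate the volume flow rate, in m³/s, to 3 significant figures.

Q = A·v = 0.0573 m² × 3.49 m/s = 0.200 m³/s.

Q ≈ 0.200 m³/s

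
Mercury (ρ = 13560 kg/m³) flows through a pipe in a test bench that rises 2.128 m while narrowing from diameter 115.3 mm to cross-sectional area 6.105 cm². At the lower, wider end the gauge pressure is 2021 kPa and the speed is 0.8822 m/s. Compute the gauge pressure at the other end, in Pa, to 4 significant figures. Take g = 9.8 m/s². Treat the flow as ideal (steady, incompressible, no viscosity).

P₂ ≈ 200100 Pa

The volume flow rate is constant, so v₂ = (A₁/A₂)v₁ = (104.4/6.105)·0.8822 = 15.09 m/s.
Bernoulli: P₁ + ½ρv₁² + ρg h₁ = P₂ + ½ρv₂² + ρg h₂, so P₂ = P₁ + ½ρ(v₁² − v₂²) − ρg(h₂ − h₁).
P₂ = 2021000 + ½·13560·(0.8822² − 15.09²) − 13560·9.8·(+2.128) = 2021000 + (-1538000) − (282800) = 200100 Pa.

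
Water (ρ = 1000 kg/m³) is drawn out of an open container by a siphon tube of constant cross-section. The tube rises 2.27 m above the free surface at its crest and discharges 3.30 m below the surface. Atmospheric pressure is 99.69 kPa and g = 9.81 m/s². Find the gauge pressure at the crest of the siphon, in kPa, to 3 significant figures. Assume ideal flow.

The outlet speed comes from Torricelli: v = √(2g·3.30) = 8.05 m/s.
The bore is uniform, so the speed at the crest is the same v. Bernoulli surface→crest: P_atm = P_top + ½ρv² + ρg·h_top.
P_top = 99690 − ½·1000·8.05² − 1000·9.81·2.27 = 45000 Pa. So P_gauge = P_top − P_atm = -54600 Pa.

P_gauge ≈ -54.6 kPa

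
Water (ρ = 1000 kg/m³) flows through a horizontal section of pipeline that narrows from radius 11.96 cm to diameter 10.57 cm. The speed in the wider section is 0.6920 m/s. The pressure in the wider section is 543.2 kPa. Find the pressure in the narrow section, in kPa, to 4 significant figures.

P₂ ≈ 537.2 kPa

Mass conservation (A₁v₁ = A₂v₂) gives v₂ = 0.6920 × 449.4/87.75 = 3.544 m/s.
Bernoulli (h₁ = h₂): P₁ − P₂ = ½ρ(v₂² − v₁²).
P₂ = P₁ − ½ρ(v₂² − v₁²) = 543200 − ½·1000·(3.544² − 0.6920²) = 543200 − 6040 = 537200 Pa.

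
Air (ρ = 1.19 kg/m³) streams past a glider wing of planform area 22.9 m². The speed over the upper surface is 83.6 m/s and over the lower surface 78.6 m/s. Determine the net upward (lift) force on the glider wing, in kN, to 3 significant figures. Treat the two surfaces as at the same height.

F ≈ 11.1 kN

The faster flow above has the lower pressure; Bernoulli (same height) gives ΔP = ½ρ(v_up² − v_low²).
ΔP = ½·1.19·(83.6² − 78.6²) = 483 Pa.
Lift = ΔP · A = 483 × 22.9 = 11100 N.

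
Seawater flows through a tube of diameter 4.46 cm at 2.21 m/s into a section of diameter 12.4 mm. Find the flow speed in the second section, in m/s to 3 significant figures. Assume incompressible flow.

28.6 m/s

Mass conservation (A₁v₁ = A₂v₂) gives v₂ = 2.21 × 15.6/1.21 = 28.6 m/s.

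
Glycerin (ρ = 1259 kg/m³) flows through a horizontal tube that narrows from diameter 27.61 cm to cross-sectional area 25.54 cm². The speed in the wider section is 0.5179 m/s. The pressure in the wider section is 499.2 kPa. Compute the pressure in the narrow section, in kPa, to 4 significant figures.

P₂ ≈ 406.6 kPa

The volume flow rate is constant, so v₂ = (A₁/A₂)v₁ = (598.7/25.54)·0.5179 = 12.14 m/s.
With no height change, Bernoulli's equation is P₁ + ½ρv₁² = P₂ + ½ρv₂².
P₂ = P₁ − ½ρ(v₂² − v₁²) = 499200 − ½·1259·(12.14² − 0.5179²) = 499200 − 92620 = 406600 Pa.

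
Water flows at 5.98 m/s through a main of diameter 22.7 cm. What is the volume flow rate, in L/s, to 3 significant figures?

Q = A·v = 0.0405 m² × 5.98 m/s = 0.242 m³/s.
Converting: 0.242 m³/s × 1000 = 242 L/s.

Q = 242 L/s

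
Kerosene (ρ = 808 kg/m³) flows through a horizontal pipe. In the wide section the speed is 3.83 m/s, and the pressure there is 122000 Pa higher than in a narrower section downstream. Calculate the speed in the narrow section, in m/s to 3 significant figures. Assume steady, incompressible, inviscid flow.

v₂ ≈ 17.8 m/s

Along the level pipe P + ½ρv² is conserved, hence v₂² = v₁² + 2(P₁ − P₂)/ρ.
v₂ = √(3.83² + 2·122000/808) = √(14.7 + 302) = 17.8 m/s.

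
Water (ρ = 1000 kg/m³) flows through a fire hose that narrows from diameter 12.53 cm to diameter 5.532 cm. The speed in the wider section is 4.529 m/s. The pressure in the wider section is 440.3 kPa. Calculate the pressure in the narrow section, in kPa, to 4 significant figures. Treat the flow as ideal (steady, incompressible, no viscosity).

Mass conservation (A₁v₁ = A₂v₂) gives v₂ = 4.529 × 123.3/24.04 = 23.23 m/s.
Along the horizontal streamline, P + ½ρv² is constant.
P₂ = P₁ − ½ρ(v₂² − v₁²) = 440300 − ½·1000·(23.23² − 4.529²) = 440300 − 259700 = 180600 Pa.

P₂ ≈ 180.6 kPa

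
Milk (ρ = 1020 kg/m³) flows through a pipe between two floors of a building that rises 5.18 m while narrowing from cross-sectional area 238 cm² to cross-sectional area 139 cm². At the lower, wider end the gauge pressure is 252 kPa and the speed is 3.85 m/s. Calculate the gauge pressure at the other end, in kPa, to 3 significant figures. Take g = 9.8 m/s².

P₂ = 186 kPa

Continuity gives A₁v₁ = A₂v₂, so v₂ = (238 cm²)/(139 cm²) × 3.85 m/s = 6.59 m/s.
Energy conservation along the streamline gives P₂ = P₁ − ½ρ(v₂² − v₁²) − ρg(h₂ − h₁).
P₂ = 252000 + ½·1020·(3.85² − 6.59²) − 1020·9.8·(+5.18) = 252000 + (-14600) − (51800) = 186000 Pa.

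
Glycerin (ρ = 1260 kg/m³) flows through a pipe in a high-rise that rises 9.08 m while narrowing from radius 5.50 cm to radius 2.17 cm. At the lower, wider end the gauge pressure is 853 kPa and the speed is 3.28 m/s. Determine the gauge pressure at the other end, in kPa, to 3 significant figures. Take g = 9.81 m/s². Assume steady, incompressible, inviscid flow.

P₂ ≈ 468 kPa

Continuity gives A₁v₁ = A₂v₂, so v₂ = (95.0 cm²)/(14.8 cm²) × 3.28 m/s = 21.1 m/s.
Energy conservation along the streamline gives P₂ = P₁ − ½ρ(v₂² − v₁²) − ρg(h₂ − h₁).
P₂ = 853000 + ½·1260·(3.28² − 21.1²) − 1260·9.81·(+9.08) = 853000 + (-273000) − (112000) = 468000 Pa.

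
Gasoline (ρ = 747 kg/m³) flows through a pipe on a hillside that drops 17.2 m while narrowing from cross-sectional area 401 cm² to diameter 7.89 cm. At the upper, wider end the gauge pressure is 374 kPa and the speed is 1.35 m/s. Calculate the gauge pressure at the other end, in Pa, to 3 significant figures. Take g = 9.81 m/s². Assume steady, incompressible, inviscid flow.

455000 Pa

Continuity gives A₁v₁ = A₂v₂, so v₂ = (401 cm²)/(48.9 cm²) × 1.35 m/s = 11.1 m/s.
Bernoulli: P₁ + ½ρv₁² + ρg h₁ = P₂ + ½ρv₂² + ρg h₂, so P₂ = P₁ + ½ρ(v₁² − v₂²) − ρg(h₂ − h₁).
P₂ = 374000 + ½·747·(1.35² − 11.1²) − 747·9.81·(−17.2) = 374000 + (-45100) − (-126000) = 455000 Pa.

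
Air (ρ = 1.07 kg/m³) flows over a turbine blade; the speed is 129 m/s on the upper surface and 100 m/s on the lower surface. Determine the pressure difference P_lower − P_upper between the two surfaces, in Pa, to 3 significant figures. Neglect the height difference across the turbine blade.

ΔP ≈ 3550 Pa

Bernoulli (same height): P_lower − P_upper = ½ρ(v_upper² − v_lower²).
ΔP = ½·1.07·(129² − 100²) = 3550 Pa.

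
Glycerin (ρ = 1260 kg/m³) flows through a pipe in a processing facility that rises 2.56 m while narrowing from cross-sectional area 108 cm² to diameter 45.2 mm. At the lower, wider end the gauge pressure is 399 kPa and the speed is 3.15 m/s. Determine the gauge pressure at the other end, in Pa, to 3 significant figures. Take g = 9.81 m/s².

Continuity gives A₁v₁ = A₂v₂, so v₂ = (108 cm²)/(16.0 cm²) × 3.15 m/s = 21.2 m/s.
Energy conservation along the streamline gives P₂ = P₁ − ½ρ(v₂² − v₁²) − ρg(h₂ − h₁).
P₂ = 399000 + ½·1260·(3.15² − 21.2²) − 1260·9.81·(+2.56) = 399000 + (-277000) − (31600) = 90400 Pa.

P₂ ≈ 90400 Pa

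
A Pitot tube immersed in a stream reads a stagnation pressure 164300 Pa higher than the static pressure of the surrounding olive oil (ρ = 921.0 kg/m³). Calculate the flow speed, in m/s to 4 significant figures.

At the stagnation point the flow is brought to rest, so Bernoulli gives P_stag − P_static = ½ρv².
v = √(2ΔP/ρ) = √(2·164300/921.0) = 18.89 m/s.

v = 18.89 m/s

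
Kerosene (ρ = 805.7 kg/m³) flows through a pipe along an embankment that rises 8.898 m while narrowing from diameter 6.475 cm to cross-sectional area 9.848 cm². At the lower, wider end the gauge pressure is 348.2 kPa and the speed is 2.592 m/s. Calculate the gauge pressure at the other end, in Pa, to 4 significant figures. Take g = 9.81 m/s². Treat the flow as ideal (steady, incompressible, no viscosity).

P₂ ≈ 250300 Pa

Mass conservation (A₁v₁ = A₂v₂) gives v₂ = 2.592 × 32.93/9.848 = 8.667 m/s.
Bernoulli: P₁ + ½ρv₁² + ρg h₁ = P₂ + ½ρv₂² + ρg h₂, so P₂ = P₁ + ½ρ(v₁² − v₂²) − ρg(h₂ − h₁).
P₂ = 348200 + ½·805.7·(2.592² − 8.667²) − 805.7·9.81·(+8.898) = 348200 + (-27550) − (70330) = 250300 Pa.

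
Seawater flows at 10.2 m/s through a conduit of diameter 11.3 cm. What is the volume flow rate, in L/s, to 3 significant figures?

Q ≈ 102 L/s

Q = A·v = 0.0100 m² × 10.2 m/s = 0.102 m³/s.
Converting: 0.102 m³/s × 1000 = 102 L/s.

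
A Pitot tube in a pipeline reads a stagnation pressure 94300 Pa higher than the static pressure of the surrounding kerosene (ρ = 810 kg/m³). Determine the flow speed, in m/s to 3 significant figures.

Bernoulli between the free stream and the stagnation point: ½ρv² = P_stag − P_static.
v = √(2ΔP/ρ) = √(2·94300/810) = 15.3 m/s.

v = 15.3 m/s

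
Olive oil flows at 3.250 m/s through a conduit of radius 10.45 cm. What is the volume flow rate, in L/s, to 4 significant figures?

Q ≈ 111.5 L/s

Q = A·v = 0.03431 m² × 3.250 m/s = 0.1115 m³/s.
Converting: 0.1115 m³/s × 1000 = 111.5 L/s.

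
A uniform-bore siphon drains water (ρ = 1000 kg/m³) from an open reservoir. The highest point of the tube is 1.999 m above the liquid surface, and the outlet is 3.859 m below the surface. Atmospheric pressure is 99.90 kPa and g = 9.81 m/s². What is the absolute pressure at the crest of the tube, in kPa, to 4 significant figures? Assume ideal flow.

From the surface to the outlet (both open to atmosphere, surface at rest): v = √(2g·h_out) = √(2·9.81·3.859) = 8.701 m/s.
Continuity keeps v the same throughout the tube; from surface to crest, P_atm + 0 = P_top + ½ρv² + ρg·h_top.
P_top = 99900 − ½·1000·8.701² − 1000·9.81·1.999 = 42430 Pa.

42.43 kPa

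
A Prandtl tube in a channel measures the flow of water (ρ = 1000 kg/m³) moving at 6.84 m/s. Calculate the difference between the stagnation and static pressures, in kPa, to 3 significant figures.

23.4 kPa

At the stagnation point the flow is brought to rest, so Bernoulli gives P_stag − P_static = ½ρv².
ΔP = ½·1000·6.84² = 23400 Pa.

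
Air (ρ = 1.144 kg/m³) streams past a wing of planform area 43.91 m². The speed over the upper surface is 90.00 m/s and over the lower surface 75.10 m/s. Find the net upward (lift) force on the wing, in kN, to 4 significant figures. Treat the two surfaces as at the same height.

From P + ½ρv² = const at equal height, P_low − P_up = ½ρ(v_up² − v_low²).
ΔP = ½·1.144·(90.00² − 75.10²) = 1407 Pa.
Lift = ΔP · A = 1407 × 43.91 = 61790 N.

F = 61.79 kN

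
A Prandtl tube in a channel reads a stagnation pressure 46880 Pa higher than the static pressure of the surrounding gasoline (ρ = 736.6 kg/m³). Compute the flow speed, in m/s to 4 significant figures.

The dynamic pressure equals the rise in static pressure at the stagnation point: ΔP = ½ρv².
v = √(2ΔP/ρ) = √(2·46880/736.6) = 11.28 m/s.

11.28 m/s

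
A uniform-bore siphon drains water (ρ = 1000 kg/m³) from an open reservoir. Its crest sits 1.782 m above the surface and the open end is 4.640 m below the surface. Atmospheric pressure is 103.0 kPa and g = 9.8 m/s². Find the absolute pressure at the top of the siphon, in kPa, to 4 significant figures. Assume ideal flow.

40.06 kPa

The outlet speed comes from Torricelli: v = √(2g·4.640) = 9.536 m/s.
Continuity keeps v the same throughout the tube; from surface to crest, P_atm + 0 = P_top + ½ρv² + ρg·h_top.
P_top = 103000 − ½·1000·9.536² − 1000·9.8·1.782 = 40060 Pa.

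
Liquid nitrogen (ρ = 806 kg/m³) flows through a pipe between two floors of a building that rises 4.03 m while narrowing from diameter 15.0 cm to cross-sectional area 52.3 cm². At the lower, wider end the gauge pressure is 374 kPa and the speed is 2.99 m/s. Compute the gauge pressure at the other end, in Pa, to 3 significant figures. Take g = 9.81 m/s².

P₂ ≈ 305000 Pa

By continuity, v₂ = v₁·A₁/A₂ = 2.99·(177/52.3) = 10.1 m/s.
Bernoulli: P₁ + ½ρv₁² + ρg h₁ = P₂ + ½ρv₂² + ρg h₂, so P₂ = P₁ + ½ρ(v₁² − v₂²) − ρg(h₂ − h₁).
P₂ = 374000 + ½·806·(2.99² − 10.1²) − 806·9.81·(+4.03) = 374000 + (-37500) − (31900) = 305000 Pa.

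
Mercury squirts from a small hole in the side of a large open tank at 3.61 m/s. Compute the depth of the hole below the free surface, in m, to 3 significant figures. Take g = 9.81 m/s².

For a small hole in a large open tank, ½v² = gh, giving h = v²/(2g).
h = 3.61²/(2·9.81) = 13.0/19.62 = 0.664 m.

h ≈ 0.664 m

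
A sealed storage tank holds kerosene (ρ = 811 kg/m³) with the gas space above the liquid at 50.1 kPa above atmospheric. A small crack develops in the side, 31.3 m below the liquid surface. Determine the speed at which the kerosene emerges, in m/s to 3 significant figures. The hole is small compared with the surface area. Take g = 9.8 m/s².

Take point 1 at the surface (v₁ ≈ 0) and point 2 at the hole (at atmospheric pressure). Bernoulli: P₁ + ρg h = P_atm + ½ρv₂².
With P₁ − P_atm = 50100 Pa, v₂ = √(2gh + 2ΔP/ρ) = √(2·9.8·31.3 + 2·50100/811) = 27.1 m/s.

v ≈ 27.1 m/s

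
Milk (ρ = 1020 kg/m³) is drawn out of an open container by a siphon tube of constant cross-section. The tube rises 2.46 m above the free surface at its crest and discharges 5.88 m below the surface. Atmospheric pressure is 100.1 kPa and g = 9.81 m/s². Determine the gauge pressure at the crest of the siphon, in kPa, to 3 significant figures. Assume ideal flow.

From the surface to the outlet (both open to atmosphere, surface at rest): v = √(2g·h_out) = √(2·9.81·5.88) = 10.7 m/s.
The bore is uniform, so the speed at the crest is the same v. Bernoulli surface→crest: P_atm = P_top + ½ρv² + ρg·h_top.
P_top = 100100 − ½·1020·10.7² − 1020·9.81·2.46 = 16600 Pa. So P_gauge = P_top − P_atm = -83500 Pa.

P_gauge = -83.5 kPa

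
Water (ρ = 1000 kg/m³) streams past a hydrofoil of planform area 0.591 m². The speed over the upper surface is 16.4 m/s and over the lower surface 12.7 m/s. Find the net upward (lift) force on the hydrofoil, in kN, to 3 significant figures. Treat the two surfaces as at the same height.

From P + ½ρv² = const at equal height, P_low − P_up = ½ρ(v_up² − v_low²).
ΔP = ½·1000·(16.4² − 12.7²) = 53800 Pa.
Lift = ΔP · A = 53800 × 0.591 = 31800 N.

F = 31.8 kN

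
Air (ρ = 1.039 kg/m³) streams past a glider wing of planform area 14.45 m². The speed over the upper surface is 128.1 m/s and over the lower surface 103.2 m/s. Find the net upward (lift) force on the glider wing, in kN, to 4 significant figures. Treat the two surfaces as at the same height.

The faster flow above has the lower pressure; Bernoulli (same height) gives ΔP = ½ρ(v_up² − v_low²).
ΔP = ½·1.039·(128.1² − 103.2²) = 2992 Pa.
Lift = ΔP · A = 2992 × 14.45 = 43230 N.

43.23 kN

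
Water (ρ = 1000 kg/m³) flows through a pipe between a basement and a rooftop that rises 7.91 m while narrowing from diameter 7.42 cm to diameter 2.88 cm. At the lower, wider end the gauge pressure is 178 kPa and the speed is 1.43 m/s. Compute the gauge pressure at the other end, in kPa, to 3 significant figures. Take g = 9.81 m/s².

Mass conservation (A₁v₁ = A₂v₂) gives v₂ = 1.43 × 43.2/6.51 = 9.49 m/s.
Applying Bernoulli between the two ends and solving for P₂: P₂ = P₁ + ½ρ(v₁² − v₂²) − ρgΔh.
P₂ = 178000 + ½·1000·(1.43² − 9.49²) − 1000·9.81·(+7.91) = 178000 + (-44000) − (77600) = 56400 Pa.

P₂ ≈ 56.4 kPa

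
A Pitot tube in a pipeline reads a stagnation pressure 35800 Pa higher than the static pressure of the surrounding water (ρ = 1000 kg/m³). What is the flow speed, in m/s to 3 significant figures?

v ≈ 8.46 m/s

The dynamic pressure equals the rise in static pressure at the stagnation point: ΔP = ½ρv².
v = √(2ΔP/ρ) = √(2·35800/1000) = 8.46 m/s.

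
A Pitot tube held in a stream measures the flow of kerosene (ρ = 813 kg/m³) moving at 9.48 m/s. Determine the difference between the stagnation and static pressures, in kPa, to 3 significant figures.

Bernoulli between the free stream and the stagnation point: ½ρv² = P_stag − P_static.
ΔP = ½·813·9.48² = 36500 Pa.

ΔP ≈ 36.5 kPa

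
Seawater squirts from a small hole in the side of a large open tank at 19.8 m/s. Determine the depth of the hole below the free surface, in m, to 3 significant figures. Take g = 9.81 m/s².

Inverting v = √(2gh) gives h = v² / 2g.
h = 19.8²/(2·9.81) = 392/19.62 = 20.0 m.

20.0 m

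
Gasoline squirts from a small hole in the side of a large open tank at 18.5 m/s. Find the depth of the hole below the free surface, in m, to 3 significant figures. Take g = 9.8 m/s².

Torricelli: v = √(2gh), so h = v²/(2g).
h = 18.5²/(2·9.8) = 342/19.60 = 17.5 m.

h = 17.5 m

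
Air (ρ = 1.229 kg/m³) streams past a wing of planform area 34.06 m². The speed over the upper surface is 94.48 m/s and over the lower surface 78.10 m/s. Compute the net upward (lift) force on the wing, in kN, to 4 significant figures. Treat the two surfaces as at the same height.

The faster flow above has the lower pressure; Bernoulli (same height) gives ΔP = ½ρ(v_up² − v_low²).
ΔP = ½·1.229·(94.48² − 78.10²) = 1737 Pa.
Lift = ΔP · A = 1737 × 34.06 = 59170 N.

F = 59.17 kN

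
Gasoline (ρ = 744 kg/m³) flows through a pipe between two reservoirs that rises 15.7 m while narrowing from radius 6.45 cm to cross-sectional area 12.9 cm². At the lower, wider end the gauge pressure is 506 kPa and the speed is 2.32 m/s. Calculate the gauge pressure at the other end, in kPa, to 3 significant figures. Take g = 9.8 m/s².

The volume flow rate is constant, so v₂ = (A₁/A₂)v₁ = (131/12.9)·2.32 = 23.5 m/s.
Applying Bernoulli between the two ends and solving for P₂: P₂ = P₁ + ½ρ(v₁² − v₂²) − ρgΔh.
P₂ = 506000 + ½·744·(2.32² − 23.5²) − 744·9.8·(+15.7) = 506000 + (-204000) − (114000) = 188000 Pa.

P₂ ≈ 188 kPa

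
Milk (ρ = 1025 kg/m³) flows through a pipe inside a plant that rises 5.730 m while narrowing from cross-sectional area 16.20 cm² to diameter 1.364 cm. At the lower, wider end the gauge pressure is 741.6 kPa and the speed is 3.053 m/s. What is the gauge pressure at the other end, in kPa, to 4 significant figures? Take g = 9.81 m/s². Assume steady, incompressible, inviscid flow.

101.6 kPa

By continuity, v₂ = v₁·A₁/A₂ = 3.053·(16.20/1.461) = 33.85 m/s.
Bernoulli: P₁ + ½ρv₁² + ρg h₁ = P₂ + ½ρv₂² + ρg h₂, so P₂ = P₁ + ½ρ(v₁² − v₂²) − ρg(h₂ − h₁).
P₂ = 741600 + ½·1025·(3.053² − 33.85²) − 1025·9.81·(+5.730) = 741600 + (-582400) − (57620) = 101600 Pa.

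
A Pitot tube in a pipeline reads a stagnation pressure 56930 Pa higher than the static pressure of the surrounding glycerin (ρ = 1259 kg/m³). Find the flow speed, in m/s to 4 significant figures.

At the stagnation point the flow is brought to rest, so Bernoulli gives P_stag − P_static = ½ρv².
v = √(2ΔP/ρ) = √(2·56930/1259) = 9.510 m/s.

v ≈ 9.510 m/s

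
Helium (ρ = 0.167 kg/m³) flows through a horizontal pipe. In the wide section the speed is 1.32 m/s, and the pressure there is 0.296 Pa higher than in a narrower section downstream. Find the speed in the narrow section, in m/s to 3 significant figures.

v₂ ≈ 2.30 m/s

With h₁ = h₂, rearranging Bernoulli gives v₂ = √(v₁² + 2ΔP/ρ).
v₂ = √(1.32² + 2·0.296/0.167) = √(1.74 + 3.54) = 2.30 m/s.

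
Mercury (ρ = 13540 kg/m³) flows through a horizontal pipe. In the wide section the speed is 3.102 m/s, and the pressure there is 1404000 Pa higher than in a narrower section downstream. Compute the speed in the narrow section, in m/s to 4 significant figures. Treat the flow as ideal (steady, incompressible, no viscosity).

Horizontal Bernoulli: P₁ + ½ρv₁² = P₂ + ½ρv₂², so v₂² = v₁² + 2(P₁ − P₂)/ρ.
v₂ = √(3.102² + 2·1404000/13540) = √(9.622 + 207.4) = 14.73 m/s.

v₂ ≈ 14.73 m/s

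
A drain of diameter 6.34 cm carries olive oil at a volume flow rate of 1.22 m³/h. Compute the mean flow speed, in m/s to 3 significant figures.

0.107 m/s

Q = 1.22 m³/h = 0.000339 m³/s.
v = Q/A = 0.000339 / 0.00316 = 0.107 m/s.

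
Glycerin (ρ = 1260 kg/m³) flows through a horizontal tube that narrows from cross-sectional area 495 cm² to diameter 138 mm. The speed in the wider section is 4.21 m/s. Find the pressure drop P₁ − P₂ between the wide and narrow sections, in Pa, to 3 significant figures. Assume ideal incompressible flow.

111000 Pa

Mass conservation (A₁v₁ = A₂v₂) gives v₂ = 4.21 × 495/150 = 13.9 m/s.
Bernoulli (h₁ = h₂): P₁ − P₂ = ½ρ(v₂² − v₁²).
P₁ − P₂ = ½·1260·(13.9² − 4.21²) = ½·1260·176 = 111000 Pa.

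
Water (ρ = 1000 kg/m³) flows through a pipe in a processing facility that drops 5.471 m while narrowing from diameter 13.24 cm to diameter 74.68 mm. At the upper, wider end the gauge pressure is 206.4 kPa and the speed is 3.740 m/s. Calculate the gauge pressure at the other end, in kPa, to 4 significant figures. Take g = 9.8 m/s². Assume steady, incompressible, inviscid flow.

P₂ ≈ 197.9 kPa

Mass conservation (A₁v₁ = A₂v₂) gives v₂ = 3.740 × 137.7/43.80 = 11.76 m/s.
Applying Bernoulli between the two ends and solving for P₂: P₂ = P₁ + ½ρ(v₁² − v₂²) − ρgΔh.
P₂ = 206400 + ½·1000·(3.740² − 11.76²) − 1000·9.8·(−5.471) = 206400 + (-62100) − (-53620) = 197900 Pa.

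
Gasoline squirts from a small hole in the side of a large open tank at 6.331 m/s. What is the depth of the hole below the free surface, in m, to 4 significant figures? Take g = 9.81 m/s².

Torricelli: v = √(2gh), so h = v²/(2g).
h = 6.331²/(2·9.81) = 40.08/19.62 = 2.043 m.

2.043 m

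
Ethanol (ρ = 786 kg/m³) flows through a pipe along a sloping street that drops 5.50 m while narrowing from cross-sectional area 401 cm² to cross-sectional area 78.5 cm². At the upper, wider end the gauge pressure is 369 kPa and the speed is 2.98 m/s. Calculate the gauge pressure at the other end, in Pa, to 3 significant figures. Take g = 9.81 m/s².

By continuity, v₂ = v₁·A₁/A₂ = 2.98·(401/78.5) = 15.2 m/s.
Bernoulli: P₁ + ½ρv₁² + ρg h₁ = P₂ + ½ρv₂² + ρg h₂, so P₂ = P₁ + ½ρ(v₁² − v₂²) − ρg(h₂ − h₁).
P₂ = 369000 + ½·786·(2.98² − 15.2²) − 786·9.81·(−5.50) = 369000 + (-87600) − (-42400) = 324000 Pa.

324000 Pa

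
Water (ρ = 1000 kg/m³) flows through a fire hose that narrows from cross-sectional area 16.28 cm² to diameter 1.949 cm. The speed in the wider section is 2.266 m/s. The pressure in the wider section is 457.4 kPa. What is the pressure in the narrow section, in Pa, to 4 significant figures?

By continuity, v₂ = v₁·A₁/A₂ = 2.266·(16.28/2.983) = 12.37 m/s.
The pipe is horizontal, so Bernoulli reduces to P₁ + ½ρv₁² = P₂ + ½ρv₂².
P₂ = P₁ − ½ρ(v₂² − v₁²) = 457400 − ½·1000·(12.37² − 2.266²) = 457400 − 73880 = 383500 Pa.

P₂ ≈ 383500 Pa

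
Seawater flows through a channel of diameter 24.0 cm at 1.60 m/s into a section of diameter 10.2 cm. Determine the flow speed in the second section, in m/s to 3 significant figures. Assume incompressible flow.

The volume flow rate is constant, so v₂ = (A₁/A₂)v₁ = (452/81.7)·1.60 = 8.86 m/s.

v₂ ≈ 8.86 m/s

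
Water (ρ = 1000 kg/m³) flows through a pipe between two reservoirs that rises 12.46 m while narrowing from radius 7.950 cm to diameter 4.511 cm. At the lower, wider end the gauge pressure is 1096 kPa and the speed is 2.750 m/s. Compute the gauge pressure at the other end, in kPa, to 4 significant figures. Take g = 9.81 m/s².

P₂ ≈ 393.9 kPa

By continuity, v₂ = v₁·A₁/A₂ = 2.750·(198.6/15.98) = 34.16 m/s.
Applying Bernoulli between the two ends and solving for P₂: P₂ = P₁ + ½ρ(v₁² − v₂²) − ρgΔh.
P₂ = 1096000 + ½·1000·(2.750² − 34.16²) − 1000·9.81·(+12.46) = 1096000 + (-579800) − (122200) = 393900 Pa.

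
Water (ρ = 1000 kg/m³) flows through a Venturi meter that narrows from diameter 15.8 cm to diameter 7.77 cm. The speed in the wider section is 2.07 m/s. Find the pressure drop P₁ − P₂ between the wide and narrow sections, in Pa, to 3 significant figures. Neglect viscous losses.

Continuity gives A₁v₁ = A₂v₂, so v₂ = (196 cm²)/(47.4 cm²) × 2.07 m/s = 8.56 m/s.
Along the horizontal streamline, P + ½ρv² is constant.
P₁ − P₂ = ½·1000·(8.56² − 2.07²) = ½·1000·69.0 = 34500 Pa.

ΔP = 34500 Pa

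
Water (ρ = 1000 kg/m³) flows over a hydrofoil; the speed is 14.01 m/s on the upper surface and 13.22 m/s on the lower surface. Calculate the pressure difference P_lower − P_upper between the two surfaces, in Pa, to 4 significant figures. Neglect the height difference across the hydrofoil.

ΔP = 10760 Pa

Bernoulli (same height): P_lower − P_upper = ½ρ(v_upper² − v_lower²).
ΔP = ½·1000·(14.01² − 13.22²) = 10760 Pa.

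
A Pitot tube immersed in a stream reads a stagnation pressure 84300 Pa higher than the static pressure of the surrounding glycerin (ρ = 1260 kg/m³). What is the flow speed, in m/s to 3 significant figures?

Bernoulli between the free stream and the stagnation point: ½ρv² = P_stag − P_static.
v = √(2ΔP/ρ) = √(2·84300/1260) = 11.6 m/s.

11.6 m/s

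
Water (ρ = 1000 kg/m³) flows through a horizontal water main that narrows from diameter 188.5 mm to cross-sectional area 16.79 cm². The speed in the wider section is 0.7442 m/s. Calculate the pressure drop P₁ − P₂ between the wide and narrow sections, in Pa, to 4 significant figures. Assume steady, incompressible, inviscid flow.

ΔP ≈ 76230 Pa

The volume flow rate is constant, so v₂ = (A₁/A₂)v₁ = (279.1/16.79)·0.7442 = 12.37 m/s.
With no height change, Bernoulli's equation is P₁ + ½ρv₁² = P₂ + ½ρv₂².
P₁ − P₂ = ½·1000·(12.37² − 0.7442²) = ½·1000·152.5 = 76230 Pa.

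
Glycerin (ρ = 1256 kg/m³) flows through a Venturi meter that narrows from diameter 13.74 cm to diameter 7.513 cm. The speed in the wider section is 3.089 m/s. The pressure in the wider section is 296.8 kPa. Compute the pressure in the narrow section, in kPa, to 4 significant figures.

Continuity gives A₁v₁ = A₂v₂, so v₂ = (148.3 cm²)/(44.33 cm²) × 3.089 m/s = 10.33 m/s.
The pipe is horizontal, so Bernoulli reduces to P₁ + ½ρv₁² = P₂ + ½ρv₂².
P₂ = P₁ − ½ρ(v₂² − v₁²) = 296800 − ½·1256·(10.33² − 3.089²) = 296800 − 61040 = 235800 Pa.

P₂ ≈ 235.8 kPa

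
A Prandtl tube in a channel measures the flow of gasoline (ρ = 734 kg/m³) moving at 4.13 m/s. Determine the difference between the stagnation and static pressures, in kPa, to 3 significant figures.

At the stagnation point the flow is brought to rest, so Bernoulli gives P_stag − P_static = ½ρv².
ΔP = ½·734·4.13² = 6260 Pa.

6.26 kPa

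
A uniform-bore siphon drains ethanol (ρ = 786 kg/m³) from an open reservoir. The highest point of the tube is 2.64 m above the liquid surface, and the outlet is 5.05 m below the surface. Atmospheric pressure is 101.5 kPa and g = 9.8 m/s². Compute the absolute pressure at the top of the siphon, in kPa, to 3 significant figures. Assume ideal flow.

P_top ≈ 42.3 kPa

The outlet speed comes from Torricelli: v = √(2g·5.05) = 9.95 m/s.
The bore is uniform, so the speed at the crest is the same v. Bernoulli surface→crest: P_atm = P_top + ½ρv² + ρg·h_top.
P_top = 101500 − ½·786·9.95² − 786·9.8·2.64 = 42300 Pa.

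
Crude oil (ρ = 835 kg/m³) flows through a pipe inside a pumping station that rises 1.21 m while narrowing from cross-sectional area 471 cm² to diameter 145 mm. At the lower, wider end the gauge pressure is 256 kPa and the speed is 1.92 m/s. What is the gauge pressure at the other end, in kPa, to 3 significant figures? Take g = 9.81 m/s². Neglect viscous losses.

P₂ ≈ 235 kPa

By continuity, v₂ = v₁·A₁/A₂ = 1.92·(471/165) = 5.48 m/s.
Bernoulli: P₁ + ½ρv₁² + ρg h₁ = P₂ + ½ρv₂² + ρg h₂, so P₂ = P₁ + ½ρ(v₁² − v₂²) − ρg(h₂ − h₁).
P₂ = 256000 + ½·835·(1.92² − 5.48²) − 835·9.81·(+1.21) = 256000 + (-11000) − (9910) = 235000 Pa.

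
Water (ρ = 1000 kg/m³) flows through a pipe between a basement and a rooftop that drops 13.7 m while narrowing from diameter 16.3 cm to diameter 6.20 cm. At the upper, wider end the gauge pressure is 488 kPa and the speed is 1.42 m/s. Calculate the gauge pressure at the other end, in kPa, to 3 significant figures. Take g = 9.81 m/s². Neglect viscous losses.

The volume flow rate is constant, so v₂ = (A₁/A₂)v₁ = (209/30.2)·1.42 = 9.81 m/s.
Bernoulli: P₁ + ½ρv₁² + ρg h₁ = P₂ + ½ρv₂² + ρg h₂, so P₂ = P₁ + ½ρ(v₁² − v₂²) − ρg(h₂ − h₁).
P₂ = 488000 + ½·1000·(1.42² − 9.81²) − 1000·9.81·(−13.7) = 488000 + (-47200) − (-134000) = 575000 Pa.

575 kPa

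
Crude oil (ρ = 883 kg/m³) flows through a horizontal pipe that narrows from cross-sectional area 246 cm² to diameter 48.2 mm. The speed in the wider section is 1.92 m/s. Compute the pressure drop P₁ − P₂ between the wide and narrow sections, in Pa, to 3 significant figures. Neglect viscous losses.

ΔP ≈ 294000 Pa

Continuity gives A₁v₁ = A₂v₂, so v₂ = (246 cm²)/(18.2 cm²) × 1.92 m/s = 25.9 m/s.
With no height change, Bernoulli's equation is P₁ + ½ρv₁² = P₂ + ½ρv₂².
P₁ − P₂ = ½·883·(25.9² − 1.92²) = ½·883·666 = 294000 Pa.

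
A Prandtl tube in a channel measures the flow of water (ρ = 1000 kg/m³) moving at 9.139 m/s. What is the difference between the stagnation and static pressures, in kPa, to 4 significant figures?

ΔP ≈ 41.76 kPa

At the stagnation point the flow is brought to rest, so Bernoulli gives P_stag − P_static = ½ρv².
ΔP = ½·1000·9.139² = 41760 Pa.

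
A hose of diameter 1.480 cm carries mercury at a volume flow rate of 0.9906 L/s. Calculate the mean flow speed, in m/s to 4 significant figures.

v ≈ 5.758 m/s

Q = 0.9906 L/s = 0.0009906 m³/s.
v = Q/A = 0.0009906 / 0.0001720 = 5.758 m/s.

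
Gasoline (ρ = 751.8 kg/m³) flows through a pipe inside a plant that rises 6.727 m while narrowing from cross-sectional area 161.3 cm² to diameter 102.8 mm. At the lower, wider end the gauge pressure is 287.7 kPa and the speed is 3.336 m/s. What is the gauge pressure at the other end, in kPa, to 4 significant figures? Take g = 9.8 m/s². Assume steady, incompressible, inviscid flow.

Continuity gives A₁v₁ = A₂v₂, so v₂ = (161.3 cm²)/(83.00 cm²) × 3.336 m/s = 6.483 m/s.
Applying Bernoulli between the two ends and solving for P₂: P₂ = P₁ + ½ρ(v₁² − v₂²) − ρgΔh.
P₂ = 287700 + ½·751.8·(3.336² − 6.483²) − 751.8·9.8·(+6.727) = 287700 + (-11620) − (49560) = 226500 Pa.

P₂ ≈ 226.5 kPa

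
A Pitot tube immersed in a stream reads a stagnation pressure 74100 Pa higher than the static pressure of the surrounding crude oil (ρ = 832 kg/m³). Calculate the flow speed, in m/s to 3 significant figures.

v = 13.3 m/s

At the stagnation point the flow is brought to rest, so Bernoulli gives P_stag − P_static = ½ρv².
v = √(2ΔP/ρ) = √(2·74100/832) = 13.3 m/s.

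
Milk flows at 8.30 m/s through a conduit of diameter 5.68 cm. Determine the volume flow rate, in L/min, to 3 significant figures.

Q = A·v = 0.00253 m² × 8.30 m/s = 0.0210 m³/s.
Converting: 0.0210 m³/s × 60000 = 1260 L/min.

Q ≈ 1260 L/min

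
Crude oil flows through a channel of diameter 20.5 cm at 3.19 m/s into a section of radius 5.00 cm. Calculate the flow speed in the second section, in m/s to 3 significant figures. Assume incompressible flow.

Mass conservation (A₁v₁ = A₂v₂) gives v₂ = 3.19 × 330/78.5 = 13.4 m/s.

v₂ ≈ 13.4 m/s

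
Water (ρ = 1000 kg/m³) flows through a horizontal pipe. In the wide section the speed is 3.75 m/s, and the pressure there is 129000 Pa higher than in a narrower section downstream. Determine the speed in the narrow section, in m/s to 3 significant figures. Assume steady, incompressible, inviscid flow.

v₂ ≈ 16.5 m/s

Along the level pipe P + ½ρv² is conserved, hence v₂² = v₁² + 2(P₁ − P₂)/ρ.
v₂ = √(3.75² + 2·129000/1000) = √(14.1 + 258) = 16.5 m/s.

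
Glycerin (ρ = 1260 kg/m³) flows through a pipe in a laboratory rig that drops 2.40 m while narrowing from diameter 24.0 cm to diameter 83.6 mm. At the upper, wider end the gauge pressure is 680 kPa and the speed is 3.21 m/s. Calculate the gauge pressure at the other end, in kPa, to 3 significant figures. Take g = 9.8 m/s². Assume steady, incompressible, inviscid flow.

The volume flow rate is constant, so v₂ = (A₁/A₂)v₁ = (452/54.9)·3.21 = 26.5 m/s.
Bernoulli: P₁ + ½ρv₁² + ρg h₁ = P₂ + ½ρv₂² + ρg h₂, so P₂ = P₁ + ½ρ(v₁² − v₂²) − ρg(h₂ − h₁).
P₂ = 680000 + ½·1260·(3.21² − 26.5²) − 1260·9.8·(−2.40) = 680000 + (-434000) − (-29600) = 275000 Pa.

P₂ ≈ 275 kPa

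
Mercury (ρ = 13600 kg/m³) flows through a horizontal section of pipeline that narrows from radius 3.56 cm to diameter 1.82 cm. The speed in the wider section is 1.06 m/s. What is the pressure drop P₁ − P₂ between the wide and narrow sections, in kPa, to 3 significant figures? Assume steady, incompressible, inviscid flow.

ΔP = 1780 kPa

Mass conservation (A₁v₁ = A₂v₂) gives v₂ = 1.06 × 39.8/2.60 = 16.2 m/s.
The pipe is horizontal, so Bernoulli reduces to P₁ + ½ρv₁² = P₂ + ½ρv₂².
P₁ − P₂ = ½·13600·(16.2² − 1.06²) = ½·13600·262 = 1780000 Pa.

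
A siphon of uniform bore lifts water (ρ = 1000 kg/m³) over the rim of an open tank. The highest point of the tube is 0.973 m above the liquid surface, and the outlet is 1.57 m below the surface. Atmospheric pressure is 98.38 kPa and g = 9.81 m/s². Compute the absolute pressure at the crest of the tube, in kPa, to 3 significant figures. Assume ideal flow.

P_top = 73.4 kPa

The outlet speed comes from Torricelli: v = √(2g·1.57) = 5.55 m/s.
The bore is uniform, so the speed at the crest is the same v. Bernoulli surface→crest: P_atm = P_top + ½ρv² + ρg·h_top.
P_top = 98380 − ½·1000·5.55² − 1000·9.81·0.973 = 73400 Pa.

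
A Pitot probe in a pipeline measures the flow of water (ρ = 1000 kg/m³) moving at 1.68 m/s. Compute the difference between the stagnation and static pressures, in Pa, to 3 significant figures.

Bernoulli between the free stream and the stagnation point: ½ρv² = P_stag − P_static.
ΔP = ½·1000·1.68² = 1410 Pa.

ΔP ≈ 1410 Pa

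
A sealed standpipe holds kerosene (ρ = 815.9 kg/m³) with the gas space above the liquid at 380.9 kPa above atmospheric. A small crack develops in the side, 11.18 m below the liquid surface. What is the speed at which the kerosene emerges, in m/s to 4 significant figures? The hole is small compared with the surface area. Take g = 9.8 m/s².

Take point 1 at the surface (v₁ ≈ 0) and point 2 at the hole (at atmospheric pressure). Bernoulli: P₁ + ρg h = P_atm + ½ρv₂².
With P₁ − P_atm = 380900 Pa, v₂ = √(2gh + 2ΔP/ρ) = √(2·9.8·11.18 + 2·380900/815.9) = 33.95 m/s.

v ≈ 33.95 m/s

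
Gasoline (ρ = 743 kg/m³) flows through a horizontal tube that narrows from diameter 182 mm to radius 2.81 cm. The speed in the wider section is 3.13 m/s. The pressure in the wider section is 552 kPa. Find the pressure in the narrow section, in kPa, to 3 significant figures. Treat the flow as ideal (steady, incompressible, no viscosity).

155 kPa

Mass conservation (A₁v₁ = A₂v₂) gives v₂ = 3.13 × 260/24.8 = 32.8 m/s.
Along the horizontal streamline, P + ½ρv² is constant.
P₂ = P₁ − ½ρ(v₂² − v₁²) = 552000 − ½·743·(32.8² − 3.13²) = 552000 − 397000 = 155000 Pa.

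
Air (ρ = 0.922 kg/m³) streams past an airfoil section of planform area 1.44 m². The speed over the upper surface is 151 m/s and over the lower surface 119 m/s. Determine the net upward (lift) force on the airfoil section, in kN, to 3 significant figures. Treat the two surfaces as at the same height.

From P + ½ρv² = const at equal height, P_low − P_up = ½ρ(v_up² − v_low²).
ΔP = ½·0.922·(151² − 119²) = 3980 Pa.
Lift = ΔP · A = 3980 × 1.44 = 5740 N.

F ≈ 5.74 kN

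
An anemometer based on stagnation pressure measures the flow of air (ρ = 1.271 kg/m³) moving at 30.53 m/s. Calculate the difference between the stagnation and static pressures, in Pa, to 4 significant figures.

The dynamic pressure equals the rise in static pressure at the stagnation point: ΔP = ½ρv².
ΔP = ½·1.271·30.53² = 592.3 Pa.

ΔP ≈ 592.3 Pa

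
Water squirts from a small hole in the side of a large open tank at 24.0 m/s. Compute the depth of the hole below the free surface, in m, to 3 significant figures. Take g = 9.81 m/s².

For a small hole in a large open tank, ½v² = gh, giving h = v²/(2g).
h = 24.0²/(2·9.81) = 576/19.62 = 29.4 m.

h ≈ 29.4 m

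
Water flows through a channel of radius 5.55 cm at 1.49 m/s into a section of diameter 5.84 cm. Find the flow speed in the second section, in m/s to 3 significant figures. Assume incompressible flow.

v₂ ≈ 5.38 m/s

The volume flow rate is constant, so v₂ = (A₁/A₂)v₁ = (96.8/26.8)·1.49 = 5.38 m/s.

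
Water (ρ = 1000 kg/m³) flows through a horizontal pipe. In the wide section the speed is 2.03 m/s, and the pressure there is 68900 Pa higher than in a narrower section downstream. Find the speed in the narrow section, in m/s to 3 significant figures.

With h₁ = h₂, rearranging Bernoulli gives v₂ = √(v₁² + 2ΔP/ρ).
v₂ = √(2.03² + 2·68900/1000) = √(4.12 + 138) = 11.9 m/s.

v₂ = 11.9 m/s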